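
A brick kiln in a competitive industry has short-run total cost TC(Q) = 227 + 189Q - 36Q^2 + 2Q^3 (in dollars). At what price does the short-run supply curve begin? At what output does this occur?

Short-run supply begins at min AVC. From VC = 189Q - 36Q^2 + 2Q^3, AVC = 189 - 36Q + 2Q^2.
dAVC/dQ = -36 + 4Q = 0 gives Q = 9. min AVC = 189 - 36·9 + 2·9^2 = 27.
So the shutdown price is $27.

$27 per unit, at Q = 9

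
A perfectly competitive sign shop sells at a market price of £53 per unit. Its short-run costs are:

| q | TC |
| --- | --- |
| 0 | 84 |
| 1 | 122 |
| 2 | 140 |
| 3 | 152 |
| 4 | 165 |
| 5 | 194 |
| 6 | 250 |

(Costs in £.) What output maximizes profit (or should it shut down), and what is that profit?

q = 5; profit = £71

Profit at each row (π = 53q − TC): q=0: -84; q=1: -69; q=2: -34; q=3: 7; q=4: 47; q=5: 71; q=6: 68.
Profit is maximized at q = 5. AVC there is 110/5 = £22 ≤ P, so producing beats shutting down (which would give -£84).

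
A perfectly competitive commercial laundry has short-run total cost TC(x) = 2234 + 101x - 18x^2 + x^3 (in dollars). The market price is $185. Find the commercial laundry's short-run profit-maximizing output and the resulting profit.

AVC = 101 - 18x + x^2 has its minimum $20 at x = 9; price $185 clears that bar, so the firm operates.
MC = 101 - 36x + 3x^2. Setting P = MC and taking the root on the rising branch gives x* = 14.
TR = 185·14 = 2590. TC = 2234 + 630 = 2864. Profit = 2590 − 2864 = -$274.
By producing, the firm covers all variable cost plus $1960 of fixed cost; shutting down would lose the full $2234.

Profit = -$274 at x = 14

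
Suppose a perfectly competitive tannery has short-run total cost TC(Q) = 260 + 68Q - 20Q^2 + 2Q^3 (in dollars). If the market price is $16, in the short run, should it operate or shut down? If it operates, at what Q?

Strip out fixed cost: VC = 68Q - 20Q^2 + 2Q^3. Then AVC = 68 - 20Q + 2Q^2 and MC = 68 - 40Q + 6Q^2.
AVC hits its minimum where MC = AVC, at Q = 5, giving min AVC = 68 - 20·5 + 2·5^2 = $18.
P = $16 lies below min AVC = $18; no output level covers variable cost.
Best response: produce nothing and absorb the $260 fixed cost.

Shut down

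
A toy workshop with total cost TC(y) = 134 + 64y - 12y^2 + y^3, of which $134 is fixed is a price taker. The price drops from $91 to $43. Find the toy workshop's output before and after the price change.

AVC = 64 - 12y + y^2, minimized at y = 6 where min AVC = $28. MC = 64 - 24y + 3y^2.
At P = $91 ≥ min AVC, set P = MC on the rising branch: y = 9.
At P = $43 ≥ min AVC, set P = MC: y = 7. The firm stays open but cuts output.

Output falls from 9 to 7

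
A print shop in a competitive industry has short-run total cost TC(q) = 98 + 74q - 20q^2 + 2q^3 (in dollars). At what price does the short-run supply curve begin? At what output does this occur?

$24 per unit, at q = 5

Short-run supply begins at min AVC. From VC = 74q - 20q^2 + 2q^3, AVC = 74 - 20q + 2q^2.
dAVC/dq = -20 + 4q = 0 gives q = 5. min AVC = 74 - 20·5 + 2·5^2 = 24.
So the shutdown price is $24.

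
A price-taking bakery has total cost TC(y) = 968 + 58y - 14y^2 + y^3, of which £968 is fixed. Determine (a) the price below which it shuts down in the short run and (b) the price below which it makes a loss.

Shutdown price = £9; break-even price = £113

Shutdown price = min AVC. AVC = 58 - 14y + y^2, with vertex at y = 7 and minimum £9.
ATC = 968/y + 58 - 14y + y^2. Setting dATC/dy = −968/y^2 − 14 + 2y = 0 gives y = 11 (since 2·11^3 − 14·11^2 = 968).
min ATC = 968/11 + 58 − 14·11 + 11^2 = £113. That is the break-even price.
Between these two prices the firm operates at a loss; above £113 it earns a profit.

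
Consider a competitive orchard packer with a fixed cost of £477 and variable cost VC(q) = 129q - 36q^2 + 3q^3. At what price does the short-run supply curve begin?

£21 per unit

The firm shuts down when price falls below the minimum of average variable cost. AVC = VC/q = 129 - 36q + 3q^2.
dAVC/dq = -36 + 6q = 0 gives q = 6. min AVC = 129 - 36·6 + 3·6^2 = 21.
So the shutdown price is £21.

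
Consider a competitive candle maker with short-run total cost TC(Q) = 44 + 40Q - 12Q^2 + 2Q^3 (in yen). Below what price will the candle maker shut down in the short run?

Short-run supply begins at min AVC. From VC = 40Q - 12Q^2 + 2Q^3, AVC = 40 - 12Q + 2Q^2.
At the minimum of AVC, MC = AVC. MC = 40 - 24Q + 6Q^2; setting MC = AVC gives 4Q^2 - 12Q = 0, so Q = 3. min AVC = 22.
The firm shuts down for any P below ¥22.

¥22 per unit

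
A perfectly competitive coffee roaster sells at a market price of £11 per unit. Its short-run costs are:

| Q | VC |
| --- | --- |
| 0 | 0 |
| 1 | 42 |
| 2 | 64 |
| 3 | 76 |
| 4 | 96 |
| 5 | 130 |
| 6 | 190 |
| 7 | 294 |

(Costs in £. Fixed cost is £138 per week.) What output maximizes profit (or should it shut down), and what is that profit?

Compute π = P·Q − TC at each output: Q=0: -138; Q=1: -169; Q=2: -180; Q=3: -181; Q=4: -190; Q=5: -213; Q=6: -262; Q=7: -355.
Profit is highest at Q = 0. Equivalently, the lowest AVC in the table is 96/4 ≈ £24 at Q = 4, and P = £11 falls below it — price never covers variable cost, so the firm shuts down and loses only its fixed cost.

Q = 0 (shut down); profit = -£138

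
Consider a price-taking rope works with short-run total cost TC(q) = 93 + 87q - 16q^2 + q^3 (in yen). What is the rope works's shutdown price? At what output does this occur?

The shutdown price is the minimum of AVC. VC = 87q - 16q^2 + q^3, so AVC = 87 - 16q + q^2.
dAVC/dq = -16 + 2q = 0 gives q = 8. min AVC = 87 - 16·8 + 8^2 = 23.
The firm shuts down for any P below ¥23.

¥23 per unit, at q = 8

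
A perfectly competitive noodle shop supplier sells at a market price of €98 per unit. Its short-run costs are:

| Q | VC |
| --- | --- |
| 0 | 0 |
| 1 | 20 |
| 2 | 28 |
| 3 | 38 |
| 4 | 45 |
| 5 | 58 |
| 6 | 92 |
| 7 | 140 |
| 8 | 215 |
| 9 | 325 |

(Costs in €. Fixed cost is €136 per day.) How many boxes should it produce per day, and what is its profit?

Q = 8; profit = €433

Profit at each row (π = 98Q − TC): Q=0: -136; Q=1: -58; Q=2: 32; Q=3: 120; Q=4: 211; Q=5: 296; Q=6: 360; Q=7: 410; Q=8: 433; Q=9: 421.
Profit is maximized at Q = 8. AVC there is 215/8 = €26.88 ≤ P, so producing beats shutting down (which would give -€136).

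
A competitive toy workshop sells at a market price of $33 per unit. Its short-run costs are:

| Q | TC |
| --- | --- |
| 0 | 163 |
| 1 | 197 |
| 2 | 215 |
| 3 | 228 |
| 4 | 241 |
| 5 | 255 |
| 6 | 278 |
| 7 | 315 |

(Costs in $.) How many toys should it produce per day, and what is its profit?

Profit at each row (π = 33Q − TC): Q=0: -163; Q=1: -164; Q=2: -149; Q=3: -129; Q=4: -109; Q=5: -90; Q=6: -80; Q=7: -84.
Profit is maximized at Q = 6. AVC there is 115/6 = $19.17 ≤ P, so producing beats shutting down (which would give -$163).

Q = 6; profit = -$80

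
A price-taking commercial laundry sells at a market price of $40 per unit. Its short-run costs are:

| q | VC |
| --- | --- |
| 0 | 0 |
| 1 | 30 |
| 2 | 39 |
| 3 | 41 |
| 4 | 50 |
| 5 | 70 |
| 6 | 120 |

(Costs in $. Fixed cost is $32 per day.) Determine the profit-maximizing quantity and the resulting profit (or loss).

q = 5; profit = $98

Profit at each row (π = 40q − TC): q=0: -32; q=1: -22; q=2: 9; q=3: 47; q=4: 78; q=5: 98; q=6: 88.
Profit is maximized at q = 5. AVC there is 70/5 = $14 ≤ P, so producing beats shutting down (which would give -$32).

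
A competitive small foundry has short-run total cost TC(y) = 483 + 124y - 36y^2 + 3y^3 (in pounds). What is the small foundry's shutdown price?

Short-run supply begins at min AVC. From VC = 124y - 36y^2 + 3y^3, AVC = 124 - 36y + 3y^2.
dAVC/dy = -36 + 6y = 0 gives y = 6. min AVC = 124 - 36·6 + 3·6^2 = 16.
So the shutdown price is £16.

£16 per unit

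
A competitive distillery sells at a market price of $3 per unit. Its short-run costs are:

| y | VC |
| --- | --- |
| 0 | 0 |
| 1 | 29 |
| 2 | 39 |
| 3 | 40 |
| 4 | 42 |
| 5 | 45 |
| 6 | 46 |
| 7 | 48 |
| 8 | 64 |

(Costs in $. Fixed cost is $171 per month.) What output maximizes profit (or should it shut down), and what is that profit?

y = 0 (shut down); profit = -$171

Profit at each row (π = 3y − TC): y=0: -171; y=1: -197; y=2: -204; y=3: -202; y=4: -201; y=5: -201; y=6: -199; y=7: -198; y=8: -211.
Profit is highest at y = 0. Equivalently, the lowest AVC in the table is 48/7 ≈ $6.86 at y = 7, and P = $3 falls below it — price never covers variable cost, so the firm shuts down and loses only its fixed cost.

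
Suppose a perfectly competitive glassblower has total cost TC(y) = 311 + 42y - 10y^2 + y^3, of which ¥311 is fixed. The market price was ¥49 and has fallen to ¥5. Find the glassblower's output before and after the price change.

Output falls from 7 to 0 (the firm shuts down)

AVC = 42 - 10y + y^2, minimized at y = 5 where min AVC = ¥17. MC = 42 - 20y + 3y^2.
At P = ¥49 ≥ min AVC, set P = MC on the rising branch: y = 7.
At P = ¥5 < min AVC = ¥17, price no longer covers variable cost at any output, so the firm shuts down: y = 0.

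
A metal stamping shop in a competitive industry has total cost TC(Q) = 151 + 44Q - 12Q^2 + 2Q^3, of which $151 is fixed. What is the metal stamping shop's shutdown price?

The shutdown price is the minimum of AVC. VC = 44Q - 12Q^2 + 2Q^3, so AVC = 44 - 12Q + 2Q^2.
At the minimum of AVC, MC = AVC. MC = 44 - 24Q + 6Q^2; setting MC = AVC gives 4Q^2 - 12Q = 0, so Q = 3. min AVC = 26.
So the shutdown price is $26.

$26 per unit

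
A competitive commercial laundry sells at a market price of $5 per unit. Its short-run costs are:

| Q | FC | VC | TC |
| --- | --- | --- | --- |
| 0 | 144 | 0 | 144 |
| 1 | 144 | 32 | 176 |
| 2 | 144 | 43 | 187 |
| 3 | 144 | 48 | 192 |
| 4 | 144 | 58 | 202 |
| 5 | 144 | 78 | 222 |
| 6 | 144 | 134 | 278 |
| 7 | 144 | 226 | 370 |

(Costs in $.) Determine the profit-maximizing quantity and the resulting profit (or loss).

Tabulate TR − TC: Q=0: -144; Q=1: -171; Q=2: -177; Q=3: -177; Q=4: -182; Q=5: -197; Q=6: -248; Q=7: -335.
Profit is highest at Q = 0. Equivalently, the lowest AVC in the table is 58/4 ≈ $14.50 at Q = 4, and P = $5 falls below it — price never covers variable cost, so the firm shuts down and loses only its fixed cost.

Q = 0 (shut down); profit = -$144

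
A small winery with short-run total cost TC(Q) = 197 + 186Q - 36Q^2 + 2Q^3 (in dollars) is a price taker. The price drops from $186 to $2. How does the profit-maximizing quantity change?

AVC = 186 - 36Q + 2Q^2, minimized at Q = 9 where min AVC = $24. MC = 186 - 72Q + 6Q^2.
At P = $186 ≥ min AVC, set P = MC on the rising branch: Q = 12.
At P = $2 < min AVC = $24, price no longer covers variable cost at any output, so the firm shuts down: Q = 0.

Output falls from 12 to 0 (the firm shuts down)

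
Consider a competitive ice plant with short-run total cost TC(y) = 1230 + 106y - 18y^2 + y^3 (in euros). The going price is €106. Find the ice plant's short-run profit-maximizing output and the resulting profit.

AVC = 106 - 18y + y^2 has its minimum €25 at y = 9; price €106 clears that bar, so the firm operates.
MC = 106 - 36y + 3y^2. Setting P = MC and taking the root on the rising branch gives y* = 12.
TR = 106·12 = 1272. TC = 1230 + 408 = 1638. Profit = 1272 − 1638 = -€366.
By producing, the firm covers all variable cost plus €864 of fixed cost; shutting down would lose the full €1230.

Profit = -€366 at y = 12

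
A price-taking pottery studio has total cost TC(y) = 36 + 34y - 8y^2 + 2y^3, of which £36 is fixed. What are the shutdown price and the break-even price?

Shutdown price = min AVC. AVC = 34 - 8y + 2y^2, with vertex at y = 2 and minimum £26.
ATC = 36/y + 34 - 8y + 2y^2. Setting dATC/dy = −36/y^2 − 8 + 4y = 0 gives y = 3 (since 4·3^3 − 8·3^2 = 36).
min ATC = 36/3 + 34 − 8·3 + 2·3^2 = £40. That is the break-even price.
Between these two prices the firm operates at a loss; above £40 it earns a profit.

Shutdown price = £26; break-even price = £40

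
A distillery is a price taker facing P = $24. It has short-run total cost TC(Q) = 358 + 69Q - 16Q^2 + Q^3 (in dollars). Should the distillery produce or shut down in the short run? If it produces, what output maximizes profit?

Produce at Q = 9

From TC, MC = TC'(Q) = 69 - 32Q + 3Q^2 and AVC = VC/Q = 69 - 16Q + Q^2.
AVC hits its minimum where MC = AVC, at Q = 8, giving min AVC = 69 - 16·8 + 8^2 = $5.
Because $24 ≥ $5, revenue can cover variable cost; the firm operates.
P = MC gives 45 - 32Q + 3Q^2 = 0, with roots 5/3 and 9. Take the larger (rising MC): Q* = 9.
Check: AVC at Q = 9 is $6 ≤ P, so revenue covers variable cost.
Profit = P·Q − TC = 24·9 − 412 = -$196, a loss, but smaller than the $358 fixed cost the firm would lose by shutting down.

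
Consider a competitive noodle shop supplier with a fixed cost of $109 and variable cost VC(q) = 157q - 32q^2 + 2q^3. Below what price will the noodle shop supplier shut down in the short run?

The shutdown price is the minimum of AVC. VC = 157q - 32q^2 + 2q^3, so AVC = 157 - 32q + 2q^2.
dAVC/dq = -32 + 4q = 0 gives q = 8. min AVC = 157 - 32·8 + 2·8^2 = 29.
So the shutdown price is $29.

$29 per unit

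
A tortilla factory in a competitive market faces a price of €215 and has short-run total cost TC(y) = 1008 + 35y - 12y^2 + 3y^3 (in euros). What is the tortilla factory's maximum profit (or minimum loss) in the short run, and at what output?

Profit = -€144 at y = 6

AVC = 35 - 12y + 3y^2 has its minimum €23 at y = 2; price €215 clears that bar, so the firm operates.
With MC = 35 - 24y + 9y^2, P = MC on the upward-sloping part at y* = 6.
TR = 215·6 = 1290. TC = 1008 + 426 = 1434. Profit = 1290 − 1434 = -€144.
That loss of €144 beats the €1008 the firm would lose by shutting down; producing recovers €864 of fixed cost.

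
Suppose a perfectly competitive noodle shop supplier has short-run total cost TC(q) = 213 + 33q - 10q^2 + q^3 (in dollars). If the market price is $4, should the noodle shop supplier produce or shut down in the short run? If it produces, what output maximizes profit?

Strip out fixed cost: VC = 33q - 10q^2 + q^3. Then AVC = 33 - 10q + q^2 and MC = 33 - 20q + 3q^2.
AVC is minimized where dAVC/dq = -10 + 2q = 0, at q = 5; min AVC = 33 - 10·5 + 5^2 = $8.
With P < min AVC ($4 < $8), every unit sold adds to the loss.
The firm minimizes its loss by shutting down and losing only its fixed cost of $213.

Shut down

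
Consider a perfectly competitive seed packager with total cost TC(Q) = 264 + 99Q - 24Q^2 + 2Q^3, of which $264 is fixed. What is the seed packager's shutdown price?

The shutdown price is the minimum of AVC. VC = 99Q - 24Q^2 + 2Q^3, so AVC = 99 - 24Q + 2Q^2.
At the minimum of AVC, MC = AVC. MC = 99 - 48Q + 6Q^2; setting MC = AVC gives 4Q^2 - 24Q = 0, so Q = 6. min AVC = 27.
The firm shuts down for any P below $27.

$27 per unit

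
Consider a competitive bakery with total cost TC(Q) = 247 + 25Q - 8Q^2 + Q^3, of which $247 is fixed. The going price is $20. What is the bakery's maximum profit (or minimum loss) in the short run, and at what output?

Profit = -$197 at Q = 5

AVC = 25 - 8Q + Q^2; min AVC = $9 at Q = 4. Since P = $20 ≥ min AVC, the firm produces.
MC = 25 - 16Q + 3Q^2. Setting P = MC and taking the root on the rising branch gives Q* = 5.
TR = 20·5 = 100. TC = 247 + 50 = 297. Profit = 100 − 297 = -$197.
By producing, the firm covers all variable cost plus $50 of fixed cost; shutting down would lose the full $247.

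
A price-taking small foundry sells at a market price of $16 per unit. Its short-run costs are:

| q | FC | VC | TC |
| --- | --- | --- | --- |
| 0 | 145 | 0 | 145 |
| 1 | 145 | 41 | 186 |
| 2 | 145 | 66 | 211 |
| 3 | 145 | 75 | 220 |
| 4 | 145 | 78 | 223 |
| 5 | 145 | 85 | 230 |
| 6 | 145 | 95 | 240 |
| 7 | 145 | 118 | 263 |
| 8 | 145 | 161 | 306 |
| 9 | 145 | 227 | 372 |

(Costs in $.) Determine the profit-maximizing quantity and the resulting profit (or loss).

Profit at each row (π = 16q − TC): q=0: -145; q=1: -170; q=2: -179; q=3: -172; q=4: -159; q=5: -150; q=6: -144; q=7: -151; q=8: -178; q=9: -228.
Profit is maximized at q = 6. AVC there is 95/6 = $15.83 ≤ P, so producing beats shutting down (which would give -$145).

q = 6; profit = -$144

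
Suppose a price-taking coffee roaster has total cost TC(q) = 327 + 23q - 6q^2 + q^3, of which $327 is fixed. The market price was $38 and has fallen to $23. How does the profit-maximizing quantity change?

MC = 23 - 12q + 3q^2; the shutdown threshold is min AVC = $14 (at q = 3).
With P = $38 above the shutdown price, P = MC gives q = 5.
At P = $23 ≥ min AVC, set P = MC: q = 4. The firm stays open but cuts output.

Output falls from 5 to 4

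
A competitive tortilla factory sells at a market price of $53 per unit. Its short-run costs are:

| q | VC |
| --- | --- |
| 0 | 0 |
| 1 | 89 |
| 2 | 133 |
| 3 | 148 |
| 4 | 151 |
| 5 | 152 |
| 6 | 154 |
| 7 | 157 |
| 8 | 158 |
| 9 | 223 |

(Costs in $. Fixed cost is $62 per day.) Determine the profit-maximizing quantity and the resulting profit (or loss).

q = 8; profit = $204

Tabulate TR − TC: q=0: -62; q=1: -98; q=2: -89; q=3: -51; q=4: -1; q=5: 51; q=6: 102; q=7: 152; q=8: 204; q=9: 192.
Profit is maximized at q = 8. AVC there is 158/8 = $19.75 ≤ P, so producing beats shutting down (which would give -$62).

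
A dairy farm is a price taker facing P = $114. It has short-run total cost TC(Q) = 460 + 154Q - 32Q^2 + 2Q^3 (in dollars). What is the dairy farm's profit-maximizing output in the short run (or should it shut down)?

From TC, MC = TC'(Q) = 154 - 64Q + 6Q^2 and AVC = VC/Q = 154 - 32Q + 2Q^2.
The AVC parabola has its vertex at Q = 32/4 = 8, where AVC = 154 - 32·8 + 2·8^2 = $26.
Because $114 ≥ $26, revenue can cover variable cost; the firm operates.
Set P = MC: 114 = 154 - 64Q + 6Q^2 → 40 - 64Q + 6Q^2 = 0. The roots are Q = 2/3 and Q = 10; the profit-maximizing output is on the rising part of MC, so Q* = 10.
Check: AVC at Q = 10 is $34 ≤ P, so revenue covers variable cost.
Profit = P·Q − TC = 114·10 − 800 = $340.

Produce at Q = 10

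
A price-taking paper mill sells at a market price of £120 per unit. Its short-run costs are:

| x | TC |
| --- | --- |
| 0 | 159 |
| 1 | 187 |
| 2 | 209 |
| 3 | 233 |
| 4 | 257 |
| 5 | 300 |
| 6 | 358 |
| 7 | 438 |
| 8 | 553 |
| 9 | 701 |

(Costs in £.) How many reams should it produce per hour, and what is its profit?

Compute π = P·x − TC at each output: x=0: -159; x=1: -67; x=2: 31; x=3: 127; x=4: 223; x=5: 300; x=6: 362; x=7: 402; x=8: 407; x=9: 379.
Profit is maximized at x = 8. AVC there is 394/8 = £49.25 ≤ P, so producing beats shutting down (which would give -£159).

x = 8; profit = £407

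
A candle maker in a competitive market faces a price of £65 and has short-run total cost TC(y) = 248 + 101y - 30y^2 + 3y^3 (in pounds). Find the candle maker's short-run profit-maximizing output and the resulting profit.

AVC = 101 - 30y + 3y^2; min AVC = £26 at y = 5. Since P = £65 ≥ min AVC, the firm produces.
MC = 101 - 60y + 9y^2. Setting P = MC and taking the root on the rising branch gives y* = 6.
TR = 65·6 = 390. TC = 248 + 174 = 422. Profit = 390 − 422 = -£32.
By producing, the firm covers all variable cost plus £216 of fixed cost; shutting down would lose the full £248.

Profit = -£32 at y = 6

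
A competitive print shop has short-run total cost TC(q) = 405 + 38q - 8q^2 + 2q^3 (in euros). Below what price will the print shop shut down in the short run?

The shutdown price is the minimum of AVC. VC = 38q - 8q^2 + 2q^3, so AVC = 38 - 8q + 2q^2.
dAVC/dq = -8 + 4q = 0 gives q = 2. min AVC = 38 - 8·2 + 2·2^2 = 30.
For P < €30 the firm produces nothing.

€30 per unit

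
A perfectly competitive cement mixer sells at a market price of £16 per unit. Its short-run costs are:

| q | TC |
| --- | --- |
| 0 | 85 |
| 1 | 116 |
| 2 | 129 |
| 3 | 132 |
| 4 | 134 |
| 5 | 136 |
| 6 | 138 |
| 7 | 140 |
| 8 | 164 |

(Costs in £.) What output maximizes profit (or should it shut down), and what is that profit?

q = 7; profit = -£28

Tabulate TR − TC: q=0: -85; q=1: -100; q=2: -97; q=3: -84; q=4: -70; q=5: -56; q=6: -42; q=7: -28; q=8: -36.
Profit is maximized at q = 7. AVC there is 55/7 = £7.86 ≤ P, so producing beats shutting down (which would give -£85).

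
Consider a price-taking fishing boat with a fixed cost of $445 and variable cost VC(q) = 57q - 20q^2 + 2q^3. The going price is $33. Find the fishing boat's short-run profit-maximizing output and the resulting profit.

Profit = -$301 at q = 6

AVC = 57 - 20q + 2q^2 has its minimum $7 at q = 5; price $33 clears that bar, so the firm operates.
MC = 57 - 40q + 6q^2. Setting P = MC and taking the root on the rising branch gives q* = 6.
TR = 33·6 = 198. TC = 445 + 54 = 499. Profit = 198 − 499 = -$301.
That loss of $301 beats the $445 the firm would lose by shutting down; producing recovers $144 of fixed cost.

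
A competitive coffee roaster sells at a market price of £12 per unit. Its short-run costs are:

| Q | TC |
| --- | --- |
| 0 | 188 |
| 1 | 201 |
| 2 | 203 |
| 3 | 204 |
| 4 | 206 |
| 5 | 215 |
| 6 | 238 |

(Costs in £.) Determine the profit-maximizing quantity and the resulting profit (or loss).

Tabulate TR − TC: Q=0: -188; Q=1: -189; Q=2: -179; Q=3: -168; Q=4: -158; Q=5: -155; Q=6: -166.
Profit is maximized at Q = 5. AVC there is 27/5 = £5.40 ≤ P, so producing beats shutting down (which would give -£188).

Q = 5; profit = -£155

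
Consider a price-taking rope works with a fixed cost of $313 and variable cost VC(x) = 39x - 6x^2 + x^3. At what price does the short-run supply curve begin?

$30 per unit

Short-run supply begins at min AVC. From VC = 39x - 6x^2 + x^3, AVC = 39 - 6x + x^2.
At the minimum of AVC, MC = AVC. MC = 39 - 12x + 3x^2; setting MC = AVC gives 2x^2 - 6x = 0, so x = 3. min AVC = 30.
The firm shuts down for any P below $30.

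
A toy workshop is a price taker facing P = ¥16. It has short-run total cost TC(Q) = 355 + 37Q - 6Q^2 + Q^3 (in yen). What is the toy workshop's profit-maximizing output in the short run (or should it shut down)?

Variable cost is VC = 37Q - 6Q^2 + Q^3, so AVC = VC/Q = 37 - 6Q + Q^2 and MC = dTC/dQ = 37 - 12Q + 3Q^2.
AVC is minimized where dAVC/dQ = -6 + 2Q = 0, at Q = 3; min AVC = 37 - 6·3 + 3^2 = ¥28.
P = ¥16 lies below min AVC = ¥28; no output level covers variable cost.
Best response: produce nothing and absorb the ¥355 fixed cost.

Shut down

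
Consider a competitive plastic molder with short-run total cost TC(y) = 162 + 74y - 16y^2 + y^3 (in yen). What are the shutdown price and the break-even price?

AVC = 74 - 16y + y^2; minimized at y = 8, giving min AVC = ¥10. That is the shutdown price.
ATC = 162/y + 74 - 16y + y^2. Setting dATC/dy = −162/y^2 − 16 + 2y = 0 gives y = 9 (since 2·9^3 − 16·9^2 = 162).
min ATC = 162/9 + 74 − 16·9 + 9^2 = ¥29. That is the break-even price.
For ¥10 ≤ P < ¥29 the firm produces at a loss; below ¥10 it shuts down.

Shutdown price = ¥10; break-even price = ¥29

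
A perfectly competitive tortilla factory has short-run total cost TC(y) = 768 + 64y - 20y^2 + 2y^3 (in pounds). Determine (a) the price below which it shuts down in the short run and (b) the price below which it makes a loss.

Shutdown price = min AVC. AVC = 64 - 20y + 2y^2, with vertex at y = 5 and minimum £14.
ATC = 768/y + 64 - 20y + 2y^2. Setting dATC/dy = −768/y^2 − 20 + 4y = 0 gives y = 8 (since 4·8^3 − 20·8^2 = 768).
min ATC = 768/8 + 64 − 20·8 + 2·8^2 = £128. That is the break-even price.
Between these two prices the firm operates at a loss; above £128 it earns a profit.

Shutdown price = £14; break-even price = £128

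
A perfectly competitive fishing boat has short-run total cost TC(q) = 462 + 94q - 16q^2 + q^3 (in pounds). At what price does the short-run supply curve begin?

Short-run supply begins at min AVC. From VC = 94q - 16q^2 + q^3, AVC = 94 - 16q + q^2.
dAVC/dq = -16 + 2q = 0 gives q = 8. min AVC = 94 - 16·8 + 8^2 = 30.
For P < £30 the firm produces nothing.

£30 per unit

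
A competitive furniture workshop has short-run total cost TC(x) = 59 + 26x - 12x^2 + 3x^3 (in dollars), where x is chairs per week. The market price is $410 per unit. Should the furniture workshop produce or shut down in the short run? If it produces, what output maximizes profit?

Produce at x = 8

Strip out fixed cost: VC = 26x - 12x^2 + 3x^3. Then AVC = 26 - 12x + 3x^2 and MC = 26 - 24x + 9x^2.
AVC is minimized where dAVC/dx = -12 + 6x = 0, at x = 2; min AVC = 26 - 12·2 + 3·2^2 = $14.
Because $410 ≥ $14, revenue can cover variable cost; the firm operates.
Solving P = MC: -384 - 24x + 9x^2 = 0 ⇒ x = -16/3 or 8. On the upward-sloping branch, x* = 8.
Check: AVC at x = 8 is $122 ≤ P, so revenue covers variable cost.
Profit = P·x − TC = 410·8 − 1035 = $2245.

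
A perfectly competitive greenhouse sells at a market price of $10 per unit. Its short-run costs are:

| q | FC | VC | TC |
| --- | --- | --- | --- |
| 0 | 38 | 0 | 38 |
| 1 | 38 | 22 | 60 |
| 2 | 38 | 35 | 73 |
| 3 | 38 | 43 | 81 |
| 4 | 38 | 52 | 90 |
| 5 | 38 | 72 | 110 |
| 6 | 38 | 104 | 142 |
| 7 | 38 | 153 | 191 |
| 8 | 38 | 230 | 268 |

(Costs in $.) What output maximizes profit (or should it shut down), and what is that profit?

q = 0 (shut down); profit = -$38

Tabulate TR − TC: q=0: -38; q=1: -50; q=2: -53; q=3: -51; q=4: -50; q=5: -60; q=6: -82; q=7: -121; q=8: -188.
Profit is highest at q = 0. Equivalently, the lowest AVC in the table is 52/4 ≈ $13 at q = 4, and P = $10 falls below it — price never covers variable cost, so the firm shuts down and loses only its fixed cost.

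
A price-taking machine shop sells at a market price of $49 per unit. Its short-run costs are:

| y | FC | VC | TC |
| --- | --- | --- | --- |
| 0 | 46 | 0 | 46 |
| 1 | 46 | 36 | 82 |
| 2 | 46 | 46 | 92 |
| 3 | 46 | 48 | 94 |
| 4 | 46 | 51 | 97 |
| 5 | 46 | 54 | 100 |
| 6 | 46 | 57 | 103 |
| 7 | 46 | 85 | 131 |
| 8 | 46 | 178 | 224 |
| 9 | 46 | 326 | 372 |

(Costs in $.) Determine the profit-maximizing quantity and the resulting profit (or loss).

y = 7; profit = $212

Compute π = P·y − TC at each output: y=0: -46; y=1: -33; y=2: 6; y=3: 53; y=4: 99; y=5: 145; y=6: 191; y=7: 212; y=8: 168; y=9: 69.
Profit is maximized at y = 7. AVC there is 85/7 = $12.14 ≤ P, so producing beats shutting down (which would give -$46).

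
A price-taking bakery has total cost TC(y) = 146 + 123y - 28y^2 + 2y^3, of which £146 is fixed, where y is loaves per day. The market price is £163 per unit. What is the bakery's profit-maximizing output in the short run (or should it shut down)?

Strip out fixed cost: VC = 123y - 28y^2 + 2y^3. Then AVC = 123 - 28y + 2y^2 and MC = 123 - 56y + 6y^2.
The AVC parabola has its vertex at y = 28/4 = 7, where AVC = 123 - 28·7 + 2·7^2 = £25.
P = £163 exceeds min AVC = £25, so the firm stays open.
P = MC gives -40 - 56y + 6y^2 = 0, with roots -2/3 and 10. Take the larger (rising MC): y* = 10.
Check: AVC at y = 10 is £43 ≤ P, so revenue covers variable cost.
Profit = P·y − TC = 163·10 − 576 = £1054.

Produce at y = 10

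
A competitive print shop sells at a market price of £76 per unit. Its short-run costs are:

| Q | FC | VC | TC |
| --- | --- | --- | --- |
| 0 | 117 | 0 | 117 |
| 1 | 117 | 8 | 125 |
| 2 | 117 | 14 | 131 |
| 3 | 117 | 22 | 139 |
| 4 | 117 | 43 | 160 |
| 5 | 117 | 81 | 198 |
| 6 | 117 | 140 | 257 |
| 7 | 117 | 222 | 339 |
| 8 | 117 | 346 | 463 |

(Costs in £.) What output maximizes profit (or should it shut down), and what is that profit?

Tabulate TR − TC: Q=0: -117; Q=1: -49; Q=2: 21; Q=3: 89; Q=4: 144; Q=5: 182; Q=6: 199; Q=7: 193; Q=8: 145.
Profit is maximized at Q = 6. AVC there is 140/6 = £23.33 ≤ P, so producing beats shutting down (which would give -£117).

Q = 6; profit = £199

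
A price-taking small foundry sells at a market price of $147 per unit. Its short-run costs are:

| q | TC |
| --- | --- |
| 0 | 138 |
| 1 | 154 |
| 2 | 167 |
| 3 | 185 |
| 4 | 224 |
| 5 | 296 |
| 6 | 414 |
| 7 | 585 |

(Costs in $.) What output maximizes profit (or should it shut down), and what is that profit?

Tabulate TR − TC: q=0: -138; q=1: -7; q=2: 127; q=3: 256; q=4: 364; q=5: 439; q=6: 468; q=7: 444.
Profit is maximized at q = 6. AVC there is 276/6 = $46 ≤ P, so producing beats shutting down (which would give -$138).

q = 6; profit = $468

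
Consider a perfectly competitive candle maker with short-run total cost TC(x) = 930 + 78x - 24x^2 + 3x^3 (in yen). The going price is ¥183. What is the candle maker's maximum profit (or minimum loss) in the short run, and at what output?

AVC = 78 - 24x + 3x^2; min AVC = ¥30 at x = 4. Since P = ¥183 ≥ min AVC, the firm produces.
With MC = 78 - 48x + 9x^2, P = MC on the upward-sloping part at x* = 7.
TR = 183·7 = 1281. TC = 930 + 399 = 1329. Profit = 1281 − 1329 = -¥48.
By producing, the firm covers all variable cost plus ¥882 of fixed cost; shutting down would lose the full ¥930.

Profit = -¥48 at x = 7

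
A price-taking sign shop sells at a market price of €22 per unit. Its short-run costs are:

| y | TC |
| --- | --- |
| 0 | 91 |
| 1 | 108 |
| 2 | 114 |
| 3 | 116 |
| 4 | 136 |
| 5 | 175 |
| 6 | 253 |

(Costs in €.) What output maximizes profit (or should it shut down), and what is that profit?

Profit at each row (π = 22y − TC): y=0: -91; y=1: -86; y=2: -70; y=3: -50; y=4: -48; y=5: -65; y=6: -121.
Profit is maximized at y = 4. AVC there is 45/4 = €11.25 ≤ P, so producing beats shutting down (which would give -€91).

y = 4; profit = -€48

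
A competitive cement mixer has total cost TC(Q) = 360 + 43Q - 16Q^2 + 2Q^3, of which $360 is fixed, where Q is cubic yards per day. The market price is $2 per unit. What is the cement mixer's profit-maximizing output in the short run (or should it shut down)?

Shut down

Strip out fixed cost: VC = 43Q - 16Q^2 + 2Q^3. Then AVC = 43 - 16Q + 2Q^2 and MC = 43 - 32Q + 6Q^2.
AVC is minimized where dAVC/dQ = -16 + 4Q = 0, at Q = 4; min AVC = 43 - 16·4 + 2·4^2 = $11.
Since P = $2 < min AVC = $11, price fails to cover variable cost at any output.
The firm minimizes its loss by shutting down and losing only its fixed cost of $360.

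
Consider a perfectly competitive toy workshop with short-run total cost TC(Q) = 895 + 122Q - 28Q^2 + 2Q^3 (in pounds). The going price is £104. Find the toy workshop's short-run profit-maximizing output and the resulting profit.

Profit = -£247 at Q = 9

AVC = 122 - 28Q + 2Q^2 has its minimum £24 at Q = 7; price £104 clears that bar, so the firm operates.
MC = 122 - 56Q + 6Q^2. Setting P = MC and taking the root on the rising branch gives Q* = 9.
TR = 104·9 = 936. TC = 895 + 288 = 1183. Profit = 936 − 1183 = -£247.
Shutting down would mean losing the fixed cost of £895, so operating at a loss of £247 is better by £648.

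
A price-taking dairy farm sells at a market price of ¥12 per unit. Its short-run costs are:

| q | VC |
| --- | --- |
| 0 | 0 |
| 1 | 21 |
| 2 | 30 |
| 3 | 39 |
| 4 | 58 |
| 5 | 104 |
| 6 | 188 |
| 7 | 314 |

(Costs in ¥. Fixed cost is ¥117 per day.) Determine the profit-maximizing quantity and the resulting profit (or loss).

q = 0 (shut down); profit = -¥117

Profit at each row (π = 12q − TC): q=0: -117; q=1: -126; q=2: -123; q=3: -120; q=4: -127; q=5: -161; q=6: -233; q=7: -347.
Profit is highest at q = 0. Equivalently, the lowest AVC in the table is 39/3 ≈ ¥13 at q = 3, and P = ¥12 falls below it — price never covers variable cost, so the firm shuts down and loses only its fixed cost.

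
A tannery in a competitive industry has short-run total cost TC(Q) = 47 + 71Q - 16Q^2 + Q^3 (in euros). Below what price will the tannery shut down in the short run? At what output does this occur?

€7 per unit, at Q = 8

Short-run supply begins at min AVC. From VC = 71Q - 16Q^2 + Q^3, AVC = 71 - 16Q + Q^2.
At the minimum of AVC, MC = AVC. MC = 71 - 32Q + 3Q^2; setting MC = AVC gives 2Q^2 - 16Q = 0, so Q = 8. min AVC = 7.
For P < €7 the firm produces nothing.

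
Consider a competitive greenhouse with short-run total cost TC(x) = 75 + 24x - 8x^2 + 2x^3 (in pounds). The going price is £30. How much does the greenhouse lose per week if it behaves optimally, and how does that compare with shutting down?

AVC = 24 - 8x + 2x^2; min AVC = £16 at x = 2. Since P = £30 ≥ min AVC, the firm produces.
With MC = 24 - 16x + 6x^2, P = MC on the upward-sloping part at x* = 3.
TR = 30·3 = 90. TC = 75 + 54 = 129. Profit = 90 − 129 = -£39.
Shutting down would mean losing the fixed cost of £75, so operating at a loss of £39 is better by £36.

Profit = -£39 at x = 3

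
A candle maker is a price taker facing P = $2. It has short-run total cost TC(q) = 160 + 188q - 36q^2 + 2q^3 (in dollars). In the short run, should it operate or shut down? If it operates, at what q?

Strip out fixed cost: VC = 188q - 36q^2 + 2q^3. Then AVC = 188 - 36q + 2q^2 and MC = 188 - 72q + 6q^2.
AVC is minimized where dAVC/dq = -36 + 4q = 0, at q = 9; min AVC = 188 - 36·9 + 2·9^2 = $26.
Since P = $2 < min AVC = $26, price fails to cover variable cost at any output.
Best response: produce nothing and absorb the $160 fixed cost.

Shut down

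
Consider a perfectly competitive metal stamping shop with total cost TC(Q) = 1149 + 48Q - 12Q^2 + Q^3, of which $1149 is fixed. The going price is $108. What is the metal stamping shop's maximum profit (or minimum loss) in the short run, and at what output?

Profit = -$349 at Q = 10

AVC = 48 - 12Q + Q^2 has its minimum $12 at Q = 6; price $108 clears that bar, so the firm operates.
With MC = 48 - 24Q + 3Q^2, P = MC on the upward-sloping part at Q* = 10.
TR = 108·10 = 1080. TC = 1149 + 280 = 1429. Profit = 1080 − 1429 = -$349.
By producing, the firm covers all variable cost plus $800 of fixed cost; shutting down would lose the full $1149.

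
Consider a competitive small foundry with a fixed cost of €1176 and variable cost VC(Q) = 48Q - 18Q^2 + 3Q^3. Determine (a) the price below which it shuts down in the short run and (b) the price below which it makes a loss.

Shutdown price = €21; break-even price = €237

AVC = 48 - 18Q + 3Q^2; minimized at Q = 3, giving min AVC = €21. That is the shutdown price.
ATC = 1176/Q + 48 - 18Q + 3Q^2. Setting dATC/dQ = −1176/Q^2 − 18 + 6Q = 0 gives Q = 7 (since 6·7^3 − 18·7^2 = 1176).
min ATC = 1176/7 + 48 − 18·7 + 3·7^2 = €237. That is the break-even price.
Between these two prices the firm operates at a loss; above €237 it earns a profit.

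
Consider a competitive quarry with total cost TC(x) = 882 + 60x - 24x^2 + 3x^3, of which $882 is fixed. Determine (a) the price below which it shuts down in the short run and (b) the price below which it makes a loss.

Shutdown price = $12; break-even price = $165

AVC = 60 - 24x + 3x^2; minimized at x = 4, giving min AVC = $12. That is the shutdown price.
ATC = 882/x + 60 - 24x + 3x^2. Setting dATC/dx = −882/x^2 − 24 + 6x = 0 gives x = 7 (since 6·7^3 − 24·7^2 = 882).
min ATC = 882/7 + 60 − 24·7 + 3·7^2 = $165. That is the break-even price.
For $12 ≤ P < $165 the firm produces at a loss; below $12 it shuts down.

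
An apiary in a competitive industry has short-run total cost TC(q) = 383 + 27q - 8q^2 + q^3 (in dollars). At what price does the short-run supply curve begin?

Short-run supply begins at min AVC. From VC = 27q - 8q^2 + q^3, AVC = 27 - 8q + q^2.
At the minimum of AVC, MC = AVC. MC = 27 - 16q + 3q^2; setting MC = AVC gives 2q^2 - 8q = 0, so q = 4. min AVC = 11.
The firm shuts down for any P below $11.

$11 per unit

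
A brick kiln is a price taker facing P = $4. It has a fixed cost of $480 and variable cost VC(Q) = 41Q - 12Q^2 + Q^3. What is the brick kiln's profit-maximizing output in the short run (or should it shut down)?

Shut down

Variable cost is VC = 41Q - 12Q^2 + Q^3, so AVC = VC/Q = 41 - 12Q + Q^2 and MC = dTC/dQ = 41 - 24Q + 3Q^2.
AVC hits its minimum where MC = AVC, at Q = 6, giving min AVC = 41 - 12·6 + 6^2 = $5.
Since P = $4 < min AVC = $5, price fails to cover variable cost at any output.
Best response: produce nothing and absorb the $480 fixed cost.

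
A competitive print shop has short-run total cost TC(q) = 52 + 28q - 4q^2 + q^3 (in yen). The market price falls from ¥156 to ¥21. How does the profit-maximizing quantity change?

Output falls from 8 to 0 (the firm shuts down)

MC = 28 - 8q + 3q^2; the shutdown threshold is min AVC = ¥24 (at q = 2).
With P = ¥156 above the shutdown price, P = MC gives q = 8.
At P = ¥21 < min AVC = ¥24, price no longer covers variable cost at any output, so the firm shuts down: q = 0.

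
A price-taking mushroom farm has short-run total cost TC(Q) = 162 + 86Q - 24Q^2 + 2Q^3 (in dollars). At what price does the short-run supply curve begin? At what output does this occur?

The shutdown price is the minimum of AVC. VC = 86Q - 24Q^2 + 2Q^3, so AVC = 86 - 24Q + 2Q^2.
dAVC/dQ = -24 + 4Q = 0 gives Q = 6. min AVC = 86 - 24·6 + 2·6^2 = 14.
The firm shuts down for any P below $14.

$14 per unit, at Q = 6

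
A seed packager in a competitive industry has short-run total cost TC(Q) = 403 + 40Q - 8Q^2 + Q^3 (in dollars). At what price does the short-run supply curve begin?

The firm shuts down when price falls below the minimum of average variable cost. AVC = VC/Q = 40 - 8Q + Q^2.
At the minimum of AVC, MC = AVC. MC = 40 - 16Q + 3Q^2; setting MC = AVC gives 2Q^2 - 8Q = 0, so Q = 4. min AVC = 24.
For P < $24 the firm produces nothing.

$24 per unit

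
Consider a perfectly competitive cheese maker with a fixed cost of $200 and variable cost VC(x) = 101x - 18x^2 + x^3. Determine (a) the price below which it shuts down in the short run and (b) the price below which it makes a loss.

Shutdown price = $20; break-even price = $41

Shutdown price = min AVC. AVC = 101 - 18x + x^2, with vertex at x = 9 and minimum $20.
ATC = 200/x + 101 - 18x + x^2. Setting dATC/dx = −200/x^2 − 18 + 2x = 0 gives x = 10 (since 2·10^3 − 18·10^2 = 200).
min ATC = 200/10 + 101 − 18·10 + 10^2 = $41. That is the break-even price.
For $20 ≤ P < $41 the firm produces at a loss; below $20 it shuts down.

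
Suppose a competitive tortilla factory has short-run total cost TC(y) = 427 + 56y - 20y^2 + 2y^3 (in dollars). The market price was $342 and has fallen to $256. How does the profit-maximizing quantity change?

AVC = 56 - 20y + 2y^2, minimized at y = 5 where min AVC = $6. MC = 56 - 40y + 6y^2.
At P = $342 ≥ min AVC, set P = MC on the rising branch: y = 11.
At P = $256 ≥ min AVC, set P = MC: y = 10. The firm stays open but cuts output.

Output falls from 11 to 10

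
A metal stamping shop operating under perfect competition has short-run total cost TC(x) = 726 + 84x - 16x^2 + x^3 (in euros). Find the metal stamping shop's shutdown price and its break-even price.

Shutdown price = min AVC. AVC = 84 - 16x + x^2, with vertex at x = 8 and minimum €20.
ATC = 726/x + 84 - 16x + x^2. Setting dATC/dx = −726/x^2 − 16 + 2x = 0 gives x = 11 (since 2·11^3 − 16·11^2 = 726).
min ATC = 726/11 + 84 − 16·11 + 11^2 = €95. That is the break-even price.
Between these two prices the firm operates at a loss; above €95 it earns a profit.

Shutdown price = €20; break-even price = €95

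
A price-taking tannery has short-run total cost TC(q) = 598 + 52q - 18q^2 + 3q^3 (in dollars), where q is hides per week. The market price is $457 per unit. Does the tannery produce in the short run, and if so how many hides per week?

Variable cost is VC = 52q - 18q^2 + 3q^3, so AVC = VC/q = 52 - 18q + 3q^2 and MC = dTC/dq = 52 - 36q + 9q^2.
The AVC parabola has its vertex at q = 18/6 = 3, where AVC = 52 - 18·3 + 3·3^2 = $25.
Since P = $457 ≥ min AVC = $25, price covers variable cost and the firm should produce.
Solving P = MC: -405 - 36q + 9q^2 = 0 ⇒ q = -5 or 9. On the upward-sloping branch, q* = 9.
Check: AVC at q = 9 is $133 ≤ P, so revenue covers variable cost.
Profit = P·q − TC = 457·9 − 1795 = $2318.

Produce at q = 9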